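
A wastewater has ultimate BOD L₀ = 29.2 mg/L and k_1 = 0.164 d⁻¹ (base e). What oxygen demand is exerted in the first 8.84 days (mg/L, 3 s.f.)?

y_t = L₀(1 − e^(−k_1 t)) = 29.2 × (1 − e^(−0.164×8.84))
= 29.2 × (1 − 0.2346) = 29.2 × 0.7654 = 22.35 mg/L.

y ≈ 22.3 mg/L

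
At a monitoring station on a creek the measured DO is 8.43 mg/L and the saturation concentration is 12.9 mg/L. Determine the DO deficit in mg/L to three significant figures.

D = C_s − C = 12.9 − 8.43 = 4.47 mg/L.

D ≈ 4.47 mg/L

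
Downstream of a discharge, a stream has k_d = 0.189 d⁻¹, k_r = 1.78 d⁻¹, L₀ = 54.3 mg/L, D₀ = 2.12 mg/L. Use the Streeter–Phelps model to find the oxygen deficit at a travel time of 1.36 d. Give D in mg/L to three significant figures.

k_d L₀/(k_r−k_d) = 0.189×54.3/(1.78−0.189) = 10.26/1.591 = 6.450 mg/L.
e^(−k_d t) = e^(−0.189×1.360) = 0.7733; e^(−k_r t) = e^(−1.78×1.360) = 0.08885.
D = 6.450 × (0.7733 − 0.08885) + 2.12 × 0.08885 = 4.415 + 0.1884 = 4.604 mg/L.

D ≈ 4.60 mg/L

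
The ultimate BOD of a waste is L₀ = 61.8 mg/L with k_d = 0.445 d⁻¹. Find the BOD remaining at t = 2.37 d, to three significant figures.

L_t = L₀ e^(−k_d t) = 61.8 × e^(−0.445×2.37) = 61.8 × 0.3483 = 21.53 mg/L.

L ≈ 21.5 mg/L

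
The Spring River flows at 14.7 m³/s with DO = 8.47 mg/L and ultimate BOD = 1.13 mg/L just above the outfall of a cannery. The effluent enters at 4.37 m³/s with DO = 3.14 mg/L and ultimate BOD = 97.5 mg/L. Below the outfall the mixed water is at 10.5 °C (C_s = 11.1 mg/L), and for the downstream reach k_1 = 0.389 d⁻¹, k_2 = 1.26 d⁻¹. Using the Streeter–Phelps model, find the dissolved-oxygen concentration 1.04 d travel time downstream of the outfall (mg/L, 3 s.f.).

Mixed DO = (14.7×8.47 + 4.37×3.14)/(14.7+4.37) = 138.2/19.07 = 7.249 mg/L.
Mixed L₀ = (14.7×1.13 + 4.37×97.5)/(19.07) = 442.7/19.07 = 23.21 mg/L.
Initial deficit D₀ = C_s − DO₀ = 11.1 − 7.249 = 3.851 mg/L.
D(1.04) = [0.389×23.21/(1.26−0.389)](e^(−0.389×1.04) − e^(−1.26×1.04)) + 3.851 e^(−1.26×1.04)
= 10.37 × (0.6673 − 0.2697) + 3.851 × 0.2697 = 5.160 mg/L.
DO = 11.1 − 5.160 = 5.940 mg/L.

DO ≈ 5.94 mg/L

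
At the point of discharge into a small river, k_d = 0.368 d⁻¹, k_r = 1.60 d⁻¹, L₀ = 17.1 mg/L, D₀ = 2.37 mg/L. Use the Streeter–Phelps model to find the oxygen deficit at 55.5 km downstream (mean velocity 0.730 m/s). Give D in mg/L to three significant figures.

D ≈ 3.03 mg/L

Travel time t = x/v = 55.5 km / (0.730 m/s) = 55500 m / 0.730 m/s = 76030 s = 0.8799 d.
k_d L₀/(k_r−k_d) = 0.368×17.1/(1.60−0.368) = 6.293/1.232 = 5.108 mg/L.
e^(−k_d t) = e^(−0.368×0.8799) = 0.7234; e^(−k_r t) = e^(−1.60×0.8799) = 0.2447.
D = 5.108 × (0.7234 − 0.2447) + 2.37 × 0.2447 = 2.445 + 0.5798 = 3.025 mg/L.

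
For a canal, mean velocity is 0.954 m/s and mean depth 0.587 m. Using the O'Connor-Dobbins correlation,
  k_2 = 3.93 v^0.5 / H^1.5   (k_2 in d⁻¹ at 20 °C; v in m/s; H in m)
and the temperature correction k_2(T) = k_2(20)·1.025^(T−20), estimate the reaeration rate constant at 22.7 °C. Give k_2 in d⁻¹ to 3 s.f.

k_2(20) = 3.93 × 0.954^0.5 / 0.587^1.5 = 3.93 × 0.9767 / 0.4497 = 8.535 d⁻¹.
k_2(22.7) = 8.535 × 1.025^(22.7−20) = 8.535 × 1.069 = 9.124 d⁻¹.

k_2 ≈ 9.12 d⁻¹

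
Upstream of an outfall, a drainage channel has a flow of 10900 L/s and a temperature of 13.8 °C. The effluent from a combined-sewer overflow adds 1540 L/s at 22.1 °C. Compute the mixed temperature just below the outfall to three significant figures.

14.8 °C

Flow-weighted mixing: C = (Q_r C_r + Q_w C_w)/(Q_r + Q_w)
= (10900×13.8 + 1540×22.1)/(10900 + 1540) = 184500/12440 = 14.83 °C.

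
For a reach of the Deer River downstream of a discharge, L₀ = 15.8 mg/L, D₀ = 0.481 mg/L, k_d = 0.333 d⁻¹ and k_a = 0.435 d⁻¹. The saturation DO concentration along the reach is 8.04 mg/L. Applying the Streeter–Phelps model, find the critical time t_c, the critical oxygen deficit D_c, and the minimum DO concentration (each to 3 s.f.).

t_c ≈ 2.53 d; D_c ≈ 5.21 mg/L; min DO ≈ 2.83 mg/L

At the critical point dD/dt = 0, so k_d L₀ e^(−k_d t) = k_a D. Substituting D(t) from the Streeter–Phelps equation and solving for t gives
t_c = ln[(k_a/k_d)(1 − D₀(k_a−k_d)/(k_d L₀))] / (k_a−k_d).
Here k_a−k_d = 0.1020 d⁻¹ and 1 − D₀(k_a−k_d)/(k_d L₀) = 1 − 0.481×0.1020/(0.333×15.8) = 0.9907, so
t_c = ln(1.306 × 0.9907) / 0.1020 = 0.2578 / 0.1020 = 2.528 d.
D_c = (k_d/k_a) L₀ e^(−k_d t_c) = (0.333/0.435) × 15.8 × e^(−0.333×2.528) = 0.7655 × 15.8 × 0.4310 = 5.212 mg/L.
Minimum DO = C_s − D_c = 8.04 − 5.212 = 2.828 mg/L.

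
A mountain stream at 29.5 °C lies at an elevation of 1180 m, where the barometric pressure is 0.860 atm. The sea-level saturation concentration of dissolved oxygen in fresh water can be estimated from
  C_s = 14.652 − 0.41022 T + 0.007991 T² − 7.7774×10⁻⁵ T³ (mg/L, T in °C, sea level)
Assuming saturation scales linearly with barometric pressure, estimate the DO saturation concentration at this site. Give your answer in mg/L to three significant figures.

At sea level: C_s = 14.652 − 0.41022×29.5 + 0.007991×29.5² − 7.7774×10⁻⁵×29.5³ = 7.508 mg/L.
Pressure correction: C_s' = 7.508 × 0.860 = 6.457 mg/L.

C_s ≈ 6.46 mg/L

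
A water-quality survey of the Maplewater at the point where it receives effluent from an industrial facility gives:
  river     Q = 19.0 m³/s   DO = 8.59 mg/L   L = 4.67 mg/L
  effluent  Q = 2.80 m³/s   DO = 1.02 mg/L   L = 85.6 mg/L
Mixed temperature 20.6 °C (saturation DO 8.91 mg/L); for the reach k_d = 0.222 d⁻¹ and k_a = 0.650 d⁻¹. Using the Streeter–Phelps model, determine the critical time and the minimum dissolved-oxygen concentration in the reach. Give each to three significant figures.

t_c ≈ 2.09 d; minimum DO ≈ 5.67 mg/L

Mixed DO = (19.0×8.59 + 2.80×1.02)/(19.0+2.80) = 166.1/21.80 = 7.618 mg/L.
Mixed L₀ = (19.0×4.67 + 2.80×85.6)/(21.80) = 328.4/21.80 = 15.06 mg/L.
Initial deficit D₀ = C_s − DO₀ = 8.91 − 7.618 = 1.292 mg/L.
t_c = (1/0.4280) ln[(0.650/0.222)(1 − 1.292×0.4280/(0.222×15.06))] = 2.336 × ln(2.444) = 2.088 d.
D_c = (0.222/0.650) × 15.06 × e^(−0.222×2.088) = 0.3415 × 15.06 × 0.6291 = 3.237 mg/L.
Minimum DO = 8.91 − 3.237 = 5.673 mg/L.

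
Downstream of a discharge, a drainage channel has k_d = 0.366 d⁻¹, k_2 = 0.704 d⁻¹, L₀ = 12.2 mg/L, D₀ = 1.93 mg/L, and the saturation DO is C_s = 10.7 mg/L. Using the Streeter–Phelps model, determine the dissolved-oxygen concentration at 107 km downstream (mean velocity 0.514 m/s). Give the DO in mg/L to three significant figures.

Travel time t = x/v = 107 km / (0.514 m/s) = 107000 m / 0.514 m/s = 208200 s = 2.409 d.
k_d L₀/(k_2−k_d) = 0.366×12.2/(0.704−0.366) = 4.465/0.3380 = 13.21 mg/L.
e^(−k_d t) = e^(−0.366×2.409) = 0.4140; e^(−k_2 t) = e^(−0.704×2.409) = 0.1834.
D = 13.21 × (0.4140 − 0.1834) + 1.93 × 0.1834 = 3.047 + 0.3539 = 3.401 mg/L.
DO = C_s − D = 10.7 − 3.401 = 7.299 mg/L.

DO ≈ 7.30 mg/L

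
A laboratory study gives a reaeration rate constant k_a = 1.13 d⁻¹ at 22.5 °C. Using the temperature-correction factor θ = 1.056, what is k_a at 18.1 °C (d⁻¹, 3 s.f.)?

k_a(T₂) = k_a(T₁) · θ^(T₂−T₁) = 1.13 × 1.056^(18.1−22.5)
= 1.13 × 1.056^-4.40 = 1.13 × 0.7868 = 0.8891 d⁻¹.

k_a ≈ 0.889 d⁻¹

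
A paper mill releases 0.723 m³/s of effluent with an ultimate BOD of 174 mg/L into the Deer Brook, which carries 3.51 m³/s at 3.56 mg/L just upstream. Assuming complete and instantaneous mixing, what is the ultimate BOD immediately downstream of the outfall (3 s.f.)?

Flow-weighted mixing: C = (Q_r C_r + Q_w C_w)/(Q_r + Q_w)
= (3.51×3.56 + 0.723×174)/(3.51 + 0.723) = 138.3/4.233 = 32.67 mg/L.

32.7 mg/L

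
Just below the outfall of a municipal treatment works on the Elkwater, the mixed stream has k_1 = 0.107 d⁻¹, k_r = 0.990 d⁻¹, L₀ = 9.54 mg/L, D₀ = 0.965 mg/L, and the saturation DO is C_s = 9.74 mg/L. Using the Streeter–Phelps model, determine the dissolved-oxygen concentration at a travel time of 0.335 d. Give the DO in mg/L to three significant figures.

k_1 L₀/(k_r−k_1) = 0.107×9.54/(0.990−0.107) = 1.021/0.8830 = 1.156 mg/L.
e^(−k_1 t) = e^(−0.107×0.3350) = 0.9648; e^(−k_r t) = e^(−0.990×0.3350) = 0.7177.
D = 1.156 × (0.9648 − 0.7177) + 0.965 × 0.7177 = 0.2856 + 0.6926 = 0.9782 mg/L.
DO = C_s − D = 9.74 − 0.9782 = 8.762 mg/L.

DO ≈ 8.76 mg/L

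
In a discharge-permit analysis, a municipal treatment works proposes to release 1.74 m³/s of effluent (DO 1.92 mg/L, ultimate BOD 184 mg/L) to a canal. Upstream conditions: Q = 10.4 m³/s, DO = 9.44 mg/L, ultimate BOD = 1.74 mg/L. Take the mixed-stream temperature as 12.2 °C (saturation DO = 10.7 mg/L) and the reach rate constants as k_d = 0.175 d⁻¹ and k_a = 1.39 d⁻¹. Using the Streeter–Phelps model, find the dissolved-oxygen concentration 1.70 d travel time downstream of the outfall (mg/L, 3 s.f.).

Mixed DO = (10.4×9.44 + 1.74×1.92)/(10.4+1.74) = 101.5/12.14 = 8.362 mg/L.
Mixed L₀ = (10.4×1.74 + 1.74×184)/(12.14) = 338.3/12.14 = 27.86 mg/L.
Initial deficit D₀ = C_s − DO₀ = 10.7 − 8.362 = 2.338 mg/L.
D(1.70) = [0.175×27.86/(1.39−0.175)](e^(−0.175×1.70) − e^(−1.39×1.70)) + 2.338 e^(−1.39×1.70)
= 4.013 × (0.7427 − 0.09414) + 2.338 × 0.09414 = 2.823 mg/L.
DO = 10.7 − 2.823 = 7.877 mg/L.

DO ≈ 7.88 mg/L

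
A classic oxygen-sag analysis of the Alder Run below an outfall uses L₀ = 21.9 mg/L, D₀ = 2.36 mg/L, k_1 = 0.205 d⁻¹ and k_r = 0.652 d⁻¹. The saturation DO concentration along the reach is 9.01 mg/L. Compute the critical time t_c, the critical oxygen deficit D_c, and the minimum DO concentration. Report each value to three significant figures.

t_c ≈ 1.99 d; D_c ≈ 4.58 mg/L; min DO ≈ 4.43 mg/L

With k_r/k_1 = 3.180 and 1 − D₀(k_r−k_1)/(k_1 L₀) = 0.7650,
t_c = ln(3.180 × 0.7650) / (0.652 − 0.205) = ln(2.433) / 0.4470 = 0.8892/0.4470 = 1.989 d.
L(t_c) = L₀ e^(−k_1 t_c) = 21.9 × 0.6651 = 14.57 mg/L, and at the critical point k_r D_c = k_1 L, so D_c = (0.205/0.652) × 14.57 = 4.580 mg/L.
Minimum DO = C_s − D_c = 9.01 − 4.580 = 4.430 mg/L.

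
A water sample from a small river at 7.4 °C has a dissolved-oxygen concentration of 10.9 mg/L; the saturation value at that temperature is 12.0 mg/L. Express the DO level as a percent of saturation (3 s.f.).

90.8 % saturation

% saturation = C/C_s × 100 = 10.9/12.0 × 100 = 90.8 %.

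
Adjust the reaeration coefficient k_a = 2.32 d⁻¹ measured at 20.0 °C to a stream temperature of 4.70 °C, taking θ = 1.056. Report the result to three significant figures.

k_a ≈ 1.01 d⁻¹

k_a(T₂) = k_a(T₁) · θ^(T₂−T₁) = 2.32 × 1.056^(4.70−20.0)
= 2.32 × 1.056^-15.3 = 2.32 × 0.4345 = 1.008 d⁻¹.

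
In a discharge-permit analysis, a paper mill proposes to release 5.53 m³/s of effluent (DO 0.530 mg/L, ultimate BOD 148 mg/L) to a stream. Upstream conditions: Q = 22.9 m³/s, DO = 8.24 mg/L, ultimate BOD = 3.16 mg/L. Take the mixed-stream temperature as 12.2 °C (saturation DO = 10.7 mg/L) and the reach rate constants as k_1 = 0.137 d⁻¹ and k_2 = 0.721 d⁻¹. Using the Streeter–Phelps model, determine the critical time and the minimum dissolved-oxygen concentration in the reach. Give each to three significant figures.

t_c ≈ 1.52 d; minimum DO ≈ 5.86 mg/L

Mixed DO = (22.9×8.24 + 5.53×0.530)/(22.9+5.53) = 191.6/28.43 = 6.740 mg/L.
Mixed L₀ = (22.9×3.16 + 5.53×148)/(28.43) = 890.8/28.43 = 31.33 mg/L.
Initial deficit D₀ = C_s − DO₀ = 10.7 − 6.740 = 3.960 mg/L.
t_c = (1/0.5840) ln[(0.721/0.137)(1 − 3.960×0.5840/(0.137×31.33))] = 1.712 × ln(2.428) = 1.519 d.
D_c = (0.137/0.721) × 31.33 × e^(−0.137×1.519) = 0.1900 × 31.33 × 0.8122 = 4.835 mg/L.
Minimum DO = 10.7 − 4.835 = 5.865 mg/L.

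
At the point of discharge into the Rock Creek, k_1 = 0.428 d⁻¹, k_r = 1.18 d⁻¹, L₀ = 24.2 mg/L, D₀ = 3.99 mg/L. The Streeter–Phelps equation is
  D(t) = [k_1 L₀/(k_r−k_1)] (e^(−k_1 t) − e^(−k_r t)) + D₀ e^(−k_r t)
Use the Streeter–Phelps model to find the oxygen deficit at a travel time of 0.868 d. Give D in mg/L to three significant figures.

D ≈ 5.99 mg/L

k_1 L₀/(k_r−k_1) = 0.428×24.2/(1.18−0.428) = 10.36/0.7520 = 13.77 mg/L.
e^(−k_1 t) = e^(−0.428×0.8680) = 0.6897; e^(−k_r t) = e^(−1.18×0.8680) = 0.3591.
D = 13.77 × (0.6897 − 0.3591) + 3.99 × 0.3591 = 4.554 + 1.433 = 5.987 mg/L.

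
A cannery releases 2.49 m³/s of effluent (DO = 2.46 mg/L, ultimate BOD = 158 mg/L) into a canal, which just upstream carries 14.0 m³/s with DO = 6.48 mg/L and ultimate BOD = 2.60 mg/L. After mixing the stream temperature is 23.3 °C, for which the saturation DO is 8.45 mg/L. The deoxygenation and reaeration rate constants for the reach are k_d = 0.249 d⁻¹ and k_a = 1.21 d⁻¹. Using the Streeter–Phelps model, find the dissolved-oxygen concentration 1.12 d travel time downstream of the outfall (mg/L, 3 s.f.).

DO ≈ 4.42 mg/L

Mixed DO = (14.0×6.48 + 2.49×2.46)/(14.0+2.49) = 96.85/16.49 = 5.873 mg/L.
Mixed L₀ = (14.0×2.60 + 2.49×158)/(16.49) = 429.8/16.49 = 26.07 mg/L.
Initial deficit D₀ = C_s − DO₀ = 8.45 − 5.873 = 2.577 mg/L.
D(1.12) = [0.249×26.07/(1.21−0.249)](e^(−0.249×1.12) − e^(−1.21×1.12)) + 2.577 e^(−1.21×1.12)
= 6.754 × (0.7566 − 0.2579) + 2.577 × 0.2579 = 4.033 mg/L.
DO = 8.45 − 4.033 = 4.417 mg/L.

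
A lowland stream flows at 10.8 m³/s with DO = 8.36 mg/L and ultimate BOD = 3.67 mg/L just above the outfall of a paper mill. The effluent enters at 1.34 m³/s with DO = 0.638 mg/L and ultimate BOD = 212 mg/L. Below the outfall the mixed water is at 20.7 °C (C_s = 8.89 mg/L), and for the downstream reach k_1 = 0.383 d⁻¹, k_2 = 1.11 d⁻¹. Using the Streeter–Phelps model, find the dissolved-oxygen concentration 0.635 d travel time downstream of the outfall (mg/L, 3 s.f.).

Mixed DO = (10.8×8.36 + 1.34×0.638)/(10.8+1.34) = 91.14/12.14 = 7.508 mg/L.
Mixed L₀ = (10.8×3.67 + 1.34×212)/(12.14) = 323.7/12.14 = 26.67 mg/L.
Initial deficit D₀ = C_s − DO₀ = 8.89 − 7.508 = 1.382 mg/L.
D(0.635) = [0.383×26.67/(1.11−0.383)](e^(−0.383×0.635) − e^(−1.11×0.635)) + 1.382 e^(−1.11×0.635)
= 14.05 × (0.7841 − 0.4942) + 1.382 × 0.4942 = 4.756 mg/L.
DO = 8.89 − 4.756 = 4.134 mg/L.

DO ≈ 4.13 mg/L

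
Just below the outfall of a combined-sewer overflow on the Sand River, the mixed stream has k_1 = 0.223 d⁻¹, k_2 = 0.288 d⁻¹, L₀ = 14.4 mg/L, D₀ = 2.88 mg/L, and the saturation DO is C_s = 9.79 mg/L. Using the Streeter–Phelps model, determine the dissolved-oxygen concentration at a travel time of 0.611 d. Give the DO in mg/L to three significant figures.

k_1 L₀/(k_2−k_1) = 0.223×14.4/(0.288−0.223) = 3.211/0.06500 = 49.40 mg/L.
e^(−k_1 t) = e^(−0.223×0.6110) = 0.8726; e^(−k_2 t) = e^(−0.288×0.6110) = 0.8386.
D = 49.40 × (0.8726 − 0.8386) + 2.88 × 0.8386 = 1.679 + 2.415 = 4.094 mg/L.
DO = C_s − D = 9.79 − 4.094 = 5.696 mg/L.

DO ≈ 5.70 mg/L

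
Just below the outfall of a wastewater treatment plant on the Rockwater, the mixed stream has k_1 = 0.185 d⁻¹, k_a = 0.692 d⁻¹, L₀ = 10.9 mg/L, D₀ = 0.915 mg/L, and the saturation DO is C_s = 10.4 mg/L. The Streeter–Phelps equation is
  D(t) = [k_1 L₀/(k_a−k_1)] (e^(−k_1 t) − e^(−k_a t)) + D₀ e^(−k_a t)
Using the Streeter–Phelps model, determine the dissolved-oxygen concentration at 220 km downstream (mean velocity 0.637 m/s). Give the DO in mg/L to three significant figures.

Travel time t = x/v = 220 km / (0.637 m/s) = 220000 m / 0.637 m/s = 345400 s = 3.997 d.
k_1 L₀/(k_a−k_1) = 0.185×10.9/(0.692−0.185) = 2.017/0.5070 = 3.977 mg/L.
e^(−k_1 t) = e^(−0.185×3.997) = 0.4774; e^(−k_a t) = e^(−0.692×3.997) = 0.06290.
D = 3.977 × (0.4774 − 0.06290) + 0.915 × 0.06290 = 1.648 + 0.05756 = 1.706 mg/L.
DO = C_s − D = 10.4 − 1.706 = 8.694 mg/L.

DO ≈ 8.69 mg/L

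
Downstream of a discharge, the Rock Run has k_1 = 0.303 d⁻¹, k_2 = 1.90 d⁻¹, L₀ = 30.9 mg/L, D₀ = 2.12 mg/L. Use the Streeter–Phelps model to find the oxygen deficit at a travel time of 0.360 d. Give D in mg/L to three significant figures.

D ≈ 3.37 mg/L

k_1 L₀/(k_2−k_1) = 0.303×30.9/(1.90−0.303) = 9.363/1.597 = 5.863 mg/L.
e^(−k_1 t) = e^(−0.303×0.3600) = 0.8967; e^(−k_2 t) = e^(−1.90×0.3600) = 0.5046.
D = 5.863 × (0.8967 − 0.5046) + 2.12 × 0.5046 = 2.299 + 1.070 = 3.368 mg/L.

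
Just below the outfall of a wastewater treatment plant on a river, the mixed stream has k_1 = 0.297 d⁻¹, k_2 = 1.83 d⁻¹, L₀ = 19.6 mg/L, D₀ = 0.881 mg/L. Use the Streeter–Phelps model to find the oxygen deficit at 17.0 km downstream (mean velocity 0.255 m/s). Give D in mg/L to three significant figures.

Travel time t = x/v = 17.0 km / (0.255 m/s) = 17000 m / 0.255 m/s = 66670 s = 0.7716 d.
k_1 L₀/(k_2−k_1) = 0.297×19.6/(1.83−0.297) = 5.821/1.533 = 3.797 mg/L.
e^(−k_1 t) = e^(−0.297×0.7716) = 0.7952; e^(−k_2 t) = e^(−1.83×0.7716) = 0.2436.
D = 3.797 × (0.7952 − 0.2436) + 0.881 × 0.2436 = 2.094 + 0.2147 = 2.309 mg/L.

D ≈ 2.31 mg/L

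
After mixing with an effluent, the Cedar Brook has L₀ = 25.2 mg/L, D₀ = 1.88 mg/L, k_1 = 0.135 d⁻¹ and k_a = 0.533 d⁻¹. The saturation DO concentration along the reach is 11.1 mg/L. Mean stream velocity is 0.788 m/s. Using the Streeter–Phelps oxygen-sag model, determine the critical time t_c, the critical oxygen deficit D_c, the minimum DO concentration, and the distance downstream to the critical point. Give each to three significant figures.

t_c ≈ 2.83 d; D_c ≈ 4.36 mg/L; min DO ≈ 6.74 mg/L; x_c ≈ 192 km

t_c = [1/(k_a−k_1)] ln[(k_a/k_1)(1 − D₀(k_a−k_1)/(k_1 L₀))]
= [1/(0.533−0.135)] ln[(0.533/0.135)(1 − 1.88×0.3980/(0.135×25.2))]
= (1/0.3980) ln[3.948 × 0.7801] = 2.513 × ln(3.080) = 2.513 × 1.125 = 2.826 d.
D_c = (k_1/k_a) L₀ e^(−k_1 t_c) = (0.135/0.533) × 25.2 × e^(−0.135×2.826) = 0.2533 × 25.2 × 0.6828 = 4.358 mg/L.
Minimum DO = C_s − D_c = 11.1 − 4.358 = 6.742 mg/L.
x_c = v t_c = 0.788 m/s × 2.826 d × 86400 s/d = 192400 m ≈ 192 km.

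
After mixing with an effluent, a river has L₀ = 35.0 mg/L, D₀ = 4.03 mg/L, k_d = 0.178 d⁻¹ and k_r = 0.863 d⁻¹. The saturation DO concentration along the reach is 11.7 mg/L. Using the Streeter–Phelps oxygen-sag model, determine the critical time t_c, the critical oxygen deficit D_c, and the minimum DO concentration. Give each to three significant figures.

t_c = [1/(k_r−k_d)] ln[(k_r/k_d)(1 − D₀(k_r−k_d)/(k_d L₀))]
= [1/(0.863−0.178)] ln[(0.863/0.178)(1 − 4.03×0.6850/(0.178×35.0))]
= (1/0.6850) ln[4.848 × 0.5569] = 1.460 × ln(2.700) = 1.460 × 0.9933 = 1.450 d.
D_c = (k_d/k_r) L₀ e^(−k_d t_c) = (0.178/0.863) × 35.0 × e^(−0.178×1.450) = 0.2063 × 35.0 × 0.7725 = 5.577 mg/L.
Minimum DO = C_s − D_c = 11.7 − 5.577 = 6.123 mg/L.

t_c ≈ 1.45 d; D_c ≈ 5.58 mg/L; min DO ≈ 6.12 mg/L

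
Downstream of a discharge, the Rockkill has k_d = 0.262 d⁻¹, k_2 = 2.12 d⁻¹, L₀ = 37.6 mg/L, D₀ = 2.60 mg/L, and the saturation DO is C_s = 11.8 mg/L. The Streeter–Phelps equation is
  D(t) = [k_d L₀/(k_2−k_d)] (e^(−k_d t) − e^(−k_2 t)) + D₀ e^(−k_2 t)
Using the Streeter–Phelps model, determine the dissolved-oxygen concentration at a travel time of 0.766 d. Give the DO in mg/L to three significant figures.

k_d L₀/(k_2−k_d) = 0.262×37.6/(2.12−0.262) = 9.851/1.858 = 5.302 mg/L.
e^(−k_d t) = e^(−0.262×0.7660) = 0.8182; e^(−k_2 t) = e^(−2.12×0.7660) = 0.1971.
D = 5.302 × (0.8182 − 0.1971) + 2.60 × 0.1971 = 3.293 + 0.5125 = 3.805 mg/L.
DO = C_s − D = 11.8 − 3.805 = 7.995 mg/L.

DO ≈ 7.99 mg/L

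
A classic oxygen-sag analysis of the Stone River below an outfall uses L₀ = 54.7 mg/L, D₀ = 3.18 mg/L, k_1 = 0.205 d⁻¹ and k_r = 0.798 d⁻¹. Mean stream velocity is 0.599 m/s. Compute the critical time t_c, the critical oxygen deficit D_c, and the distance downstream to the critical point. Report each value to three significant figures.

t_c = [1/(k_r−k_1)] ln[(k_r/k_1)(1 − D₀(k_r−k_1)/(k_1 L₀))]
= [1/(0.798−0.205)] ln[(0.798/0.205)(1 − 3.18×0.5930/(0.205×54.7))]
= (1/0.5930) ln[3.893 × 0.8318] = 1.686 × ln(3.238) = 1.686 × 1.175 = 1.981 d.
D_c = (k_1/k_r) L₀ e^(−k_1 t_c) = (0.205/0.798) × 54.7 × e^(−0.205×1.981) = 0.2569 × 54.7 × 0.6662 = 9.361 mg/L.
x_c = v t_c = 0.599 m/s × 1.981 d × 86400 s/d = 102500 m ≈ 103 km.

t_c ≈ 1.98 d; D_c ≈ 9.36 mg/L; x_c ≈ 103 km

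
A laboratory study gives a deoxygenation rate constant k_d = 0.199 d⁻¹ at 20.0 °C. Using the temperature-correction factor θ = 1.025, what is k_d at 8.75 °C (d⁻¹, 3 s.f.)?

k_d(T₂) = k_d(T₁) · θ^(T₂−T₁) = 0.199 × 1.025^(8.75−20.0)
= 0.199 × 1.025^-11.2 = 0.199 × 0.7575 = 0.1507 d⁻¹.

k_d ≈ 0.151 d⁻¹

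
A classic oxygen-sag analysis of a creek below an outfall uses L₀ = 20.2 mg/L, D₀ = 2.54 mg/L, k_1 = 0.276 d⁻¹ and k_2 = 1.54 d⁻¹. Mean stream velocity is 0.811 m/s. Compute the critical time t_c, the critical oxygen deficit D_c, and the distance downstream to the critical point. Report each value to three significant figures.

t_c ≈ 0.682 d; D_c ≈ 3.00 mg/L; x_c ≈ 47.8 km

t_c = [1/(k_2−k_1)] ln[(k_2/k_1)(1 − D₀(k_2−k_1)/(k_1 L₀))]
= [1/(1.54−0.276)] ln[(1.54/0.276)(1 − 2.54×1.264/(0.276×20.2))]
= (1/1.264) ln[5.580 × 0.4241] = 0.7911 × ln(2.367) = 0.7911 × 0.8614 = 0.6815 d.
L(t_c) = L₀ e^(−k_1 t_c) = 20.2 × 0.8285 = 16.74 mg/L, and at the critical point k_2 D_c = k_1 L, so D_c = (0.276/1.54) × 16.74 = 3.000 mg/L.
x_c = v t_c = 0.811 m/s × 0.6815 d × 86400 s/d = 47750 m ≈ 47.8 km.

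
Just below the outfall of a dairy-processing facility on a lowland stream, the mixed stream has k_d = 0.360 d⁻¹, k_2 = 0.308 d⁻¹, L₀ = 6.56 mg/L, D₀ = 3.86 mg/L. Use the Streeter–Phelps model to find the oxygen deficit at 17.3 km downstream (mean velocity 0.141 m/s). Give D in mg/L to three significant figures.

Travel time t = x/v = 17.3 km / (0.141 m/s) = 17300 m / 0.141 m/s = 122700 s = 1.420 d.
k_d L₀/(k_2−k_d) = 0.360×6.56/(0.308−0.360) = 2.362/-0.05200 = -45.42 mg/L.
e^(−k_d t) = e^(−0.360×1.420) = 0.5998; e^(−k_2 t) = e^(−0.308×1.420) = 0.6457.
D = -45.42 × (0.5998 − 0.6457) + 3.86 × 0.6457 = 2.088 + 2.492 = 4.580 mg/L.

D ≈ 4.58 mg/L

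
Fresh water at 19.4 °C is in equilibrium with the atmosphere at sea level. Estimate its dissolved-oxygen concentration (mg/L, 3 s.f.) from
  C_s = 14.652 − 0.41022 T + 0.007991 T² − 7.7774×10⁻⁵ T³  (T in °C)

C_s ≈ 9.13 mg/L

C_s = 14.652 − 0.41022×19.4 + 0.007991×19.4² − 7.7774×10⁻⁵×19.4³ = 9.133 mg/L.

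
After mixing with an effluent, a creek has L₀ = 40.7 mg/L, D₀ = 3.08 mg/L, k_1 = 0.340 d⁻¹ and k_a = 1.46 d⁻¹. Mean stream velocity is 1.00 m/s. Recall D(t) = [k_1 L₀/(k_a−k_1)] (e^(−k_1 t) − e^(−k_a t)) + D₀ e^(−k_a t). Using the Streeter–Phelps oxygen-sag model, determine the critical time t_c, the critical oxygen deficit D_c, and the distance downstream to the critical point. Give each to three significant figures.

With k_a/k_1 = 4.294 and 1 − D₀(k_a−k_1)/(k_1 L₀) = 0.7507,
t_c = ln(4.294 × 0.7507) / (1.46 − 0.340) = ln(3.224) / 1.120 = 1.171/1.120 = 1.045 d.
L(t_c) = L₀ e^(−k_1 t_c) = 40.7 × 0.7009 = 28.53 mg/L, and at the critical point k_a D_c = k_1 L, so D_c = (0.340/1.46) × 28.53 = 6.644 mg/L.
x_c = v t_c = 1.00 m/s × 1.045 d × 86400 s/d = 90300 m ≈ 90.3 km.

t_c ≈ 1.05 d; D_c ≈ 6.64 mg/L; x_c ≈ 90.3 km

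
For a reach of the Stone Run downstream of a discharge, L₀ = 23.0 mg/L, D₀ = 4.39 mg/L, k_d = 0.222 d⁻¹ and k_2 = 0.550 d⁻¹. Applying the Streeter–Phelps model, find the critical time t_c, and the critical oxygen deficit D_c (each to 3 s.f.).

t_c ≈ 1.76 d; D_c ≈ 6.29 mg/L

t_c = [1/(k_2−k_d)] ln[(k_2/k_d)(1 − D₀(k_2−k_d)/(k_d L₀))]
= [1/(0.550−0.222)] ln[(0.550/0.222)(1 − 4.39×0.3280/(0.222×23.0))]
= (1/0.3280) ln[2.477 × 0.7180] = 3.049 × ln(1.779) = 3.049 × 0.5759 = 1.756 d.
L(t_c) = L₀ e^(−k_d t_c) = 23.0 × 0.6772 = 15.58 mg/L, and at the critical point k_2 D_c = k_d L, so D_c = (0.222/0.550) × 15.58 = 6.287 mg/L.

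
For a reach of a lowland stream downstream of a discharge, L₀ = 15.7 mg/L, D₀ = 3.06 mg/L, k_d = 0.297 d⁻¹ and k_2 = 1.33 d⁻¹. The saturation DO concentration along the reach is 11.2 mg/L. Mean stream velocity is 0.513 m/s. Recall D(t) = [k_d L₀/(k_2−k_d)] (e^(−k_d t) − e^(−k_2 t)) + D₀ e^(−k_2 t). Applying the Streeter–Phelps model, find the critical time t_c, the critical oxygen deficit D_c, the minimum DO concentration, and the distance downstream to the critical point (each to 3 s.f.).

t_c ≈ 0.355 d; D_c ≈ 3.16 mg/L; min DO ≈ 8.04 mg/L; x_c ≈ 15.7 km

At the critical point dD/dt = 0, so k_d L₀ e^(−k_d t) = k_2 D. Substituting D(t) from the Streeter–Phelps equation and solving for t gives
t_c = ln[(k_2/k_d)(1 − D₀(k_2−k_d)/(k_d L₀))] / (k_2−k_d).
Here k_2−k_d = 1.033 d⁻¹ and 1 − D₀(k_2−k_d)/(k_d L₀) = 1 − 3.06×1.033/(0.297×15.7) = 0.3221, so
t_c = ln(4.478 × 0.3221) / 1.033 = 0.3663 / 1.033 = 0.3546 d.
L(t_c) = L₀ e^(−k_d t_c) = 15.7 × 0.9000 = 14.13 mg/L, and at the critical point k_2 D_c = k_d L, so D_c = (0.297/1.33) × 14.13 = 3.155 mg/L.
Minimum DO = C_s − D_c = 11.2 − 3.155 = 8.045 mg/L.
x_c = v t_c = 0.513 m/s × 0.3546 d × 86400 s/d = 15720 m ≈ 15.7 km.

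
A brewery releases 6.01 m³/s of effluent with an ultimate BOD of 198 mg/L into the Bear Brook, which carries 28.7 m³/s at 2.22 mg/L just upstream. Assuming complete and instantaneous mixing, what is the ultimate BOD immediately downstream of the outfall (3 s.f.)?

36.1 mg/L

Flow-weighted mixing: C = (Q_r C_r + Q_w C_w)/(Q_r + Q_w)
= (28.7×2.22 + 6.01×198)/(28.7 + 6.01) = 1254/34.71 = 36.12 mg/L.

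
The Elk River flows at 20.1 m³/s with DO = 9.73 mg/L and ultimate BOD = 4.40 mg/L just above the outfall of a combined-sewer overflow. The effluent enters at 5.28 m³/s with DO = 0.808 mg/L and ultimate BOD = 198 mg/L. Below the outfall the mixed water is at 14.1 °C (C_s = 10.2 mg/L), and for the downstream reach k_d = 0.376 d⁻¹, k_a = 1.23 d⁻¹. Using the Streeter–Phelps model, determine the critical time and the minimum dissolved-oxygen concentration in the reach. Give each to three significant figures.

t_c ≈ 1.24 d; minimum DO ≈ 1.63 mg/L

Mixed DO = (20.1×9.73 + 5.28×0.808)/(20.1+5.28) = 199.8/25.38 = 7.874 mg/L.
Mixed L₀ = (20.1×4.40 + 5.28×198)/(25.38) = 1134/25.38 = 44.68 mg/L.
Initial deficit D₀ = C_s − DO₀ = 10.2 − 7.874 = 2.326 mg/L.
t_c = (1/0.8540) ln[(1.23/0.376)(1 − 2.326×0.8540/(0.376×44.68))] = 1.171 × ln(2.884) = 1.240 d.
D_c = (0.376/1.23) × 44.68 × e^(−0.376×1.240) = 0.3057 × 44.68 × 0.6273 = 8.566 mg/L.
Minimum DO = 10.2 − 8.566 = 1.634 mg/L.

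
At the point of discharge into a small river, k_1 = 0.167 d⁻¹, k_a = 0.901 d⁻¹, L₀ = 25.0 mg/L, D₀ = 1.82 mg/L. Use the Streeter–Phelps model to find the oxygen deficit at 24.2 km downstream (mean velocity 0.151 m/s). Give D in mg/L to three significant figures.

D ≈ 3.45 mg/L

Travel time t = x/v = 24.2 km / (0.151 m/s) = 24200 m / 0.151 m/s = 160300 s = 1.855 d.
k_1 L₀/(k_a−k_1) = 0.167×25.0/(0.901−0.167) = 4.175/0.7340 = 5.688 mg/L.
e^(−k_1 t) = e^(−0.167×1.855) = 0.7336; e^(−k_a t) = e^(−0.901×1.855) = 0.1880.
D = 5.688 × (0.7336 − 0.1880) + 1.82 × 0.1880 = 3.103 + 0.3422 = 3.446 mg/L.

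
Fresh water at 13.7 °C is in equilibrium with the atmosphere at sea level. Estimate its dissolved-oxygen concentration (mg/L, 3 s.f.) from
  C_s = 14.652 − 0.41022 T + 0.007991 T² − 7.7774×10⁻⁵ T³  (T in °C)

C_s ≈ 10.3 mg/L

C_s = 14.652 − 0.41022×13.7 + 0.007991×13.7² − 7.7774×10⁻⁵×13.7³ = 10.33 mg/L.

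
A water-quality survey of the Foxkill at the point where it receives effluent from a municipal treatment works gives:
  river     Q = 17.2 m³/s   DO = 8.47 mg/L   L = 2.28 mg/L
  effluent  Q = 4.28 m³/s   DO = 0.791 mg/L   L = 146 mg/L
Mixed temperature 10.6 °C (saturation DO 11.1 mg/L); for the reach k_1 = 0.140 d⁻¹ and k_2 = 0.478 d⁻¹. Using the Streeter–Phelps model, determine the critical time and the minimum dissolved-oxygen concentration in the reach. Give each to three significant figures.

Mixed DO = (17.2×8.47 + 4.28×0.791)/(17.2+4.28) = 149.1/21.48 = 6.940 mg/L.
Mixed L₀ = (17.2×2.28 + 4.28×146)/(21.48) = 664.1/21.48 = 30.92 mg/L.
Initial deficit D₀ = C_s − DO₀ = 11.1 − 6.940 = 4.160 mg/L.
t_c = (1/0.3380) ln[(0.478/0.140)(1 − 4.160×0.3380/(0.140×30.92))] = 2.959 × ln(2.305) = 2.471 d.
D_c = (0.140/0.478) × 30.92 × e^(−0.140×2.471) = 0.2929 × 30.92 × 0.7076 = 6.407 mg/L.
Minimum DO = 11.1 − 6.407 = 4.693 mg/L.

t_c ≈ 2.47 d; minimum DO ≈ 4.69 mg/L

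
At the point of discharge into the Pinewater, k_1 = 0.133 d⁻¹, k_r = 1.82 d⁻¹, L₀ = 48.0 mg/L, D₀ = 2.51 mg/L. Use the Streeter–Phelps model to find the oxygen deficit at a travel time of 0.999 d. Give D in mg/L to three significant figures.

D ≈ 3.11 mg/L

k_1 L₀/(k_r−k_1) = 0.133×48.0/(1.82−0.133) = 6.384/1.687 = 3.784 mg/L.
e^(−k_1 t) = e^(−0.133×0.9990) = 0.8756; e^(−k_r t) = e^(−1.82×0.9990) = 0.1623.
D = 3.784 × (0.8756 − 0.1623) + 2.51 × 0.1623 = 2.699 + 0.4074 = 3.107 mg/L.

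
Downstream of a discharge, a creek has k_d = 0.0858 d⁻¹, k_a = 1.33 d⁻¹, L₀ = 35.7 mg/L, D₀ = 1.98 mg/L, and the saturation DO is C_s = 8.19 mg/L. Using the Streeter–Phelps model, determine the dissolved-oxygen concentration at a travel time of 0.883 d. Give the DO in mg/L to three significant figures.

k_d L₀/(k_a−k_d) = 0.0858×35.7/(1.33−0.0858) = 3.063/1.244 = 2.462 mg/L.
e^(−k_d t) = e^(−0.0858×0.8830) = 0.9270; e^(−k_a t) = e^(−1.33×0.8830) = 0.3090.
D = 2.462 × (0.9270 − 0.3090) + 1.98 × 0.3090 = 1.522 + 0.6118 = 2.133 mg/L.
DO = C_s − D = 8.19 − 2.133 = 6.057 mg/L.

DO ≈ 6.06 mg/L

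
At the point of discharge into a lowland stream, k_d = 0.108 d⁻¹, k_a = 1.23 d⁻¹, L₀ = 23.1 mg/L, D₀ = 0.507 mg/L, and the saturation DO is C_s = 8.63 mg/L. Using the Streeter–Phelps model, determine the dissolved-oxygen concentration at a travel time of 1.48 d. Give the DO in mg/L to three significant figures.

DO ≈ 7.01 mg/L

k_d L₀/(k_a−k_d) = 0.108×23.1/(1.23−0.108) = 2.495/1.122 = 2.224 mg/L.
e^(−k_d t) = e^(−0.108×1.480) = 0.8523; e^(−k_a t) = e^(−1.23×1.480) = 0.1620.
D = 2.224 × (0.8523 − 0.1620) + 0.507 × 0.1620 = 1.535 + 0.08211 = 1.617 mg/L.
DO = C_s − D = 8.63 − 1.617 = 7.013 mg/L.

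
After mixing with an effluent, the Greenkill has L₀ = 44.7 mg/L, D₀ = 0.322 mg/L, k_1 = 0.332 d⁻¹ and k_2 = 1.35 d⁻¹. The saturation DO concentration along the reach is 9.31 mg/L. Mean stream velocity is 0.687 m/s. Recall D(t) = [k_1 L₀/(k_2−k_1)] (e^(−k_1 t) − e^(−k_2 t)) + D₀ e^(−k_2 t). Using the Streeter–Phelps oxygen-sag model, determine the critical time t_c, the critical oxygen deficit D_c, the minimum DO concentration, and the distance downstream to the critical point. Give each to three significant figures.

t_c ≈ 1.36 d; D_c ≈ 7.01 mg/L; min DO ≈ 2.30 mg/L; x_c ≈ 80.5 km

With k_2/k_1 = 4.066 and 1 − D₀(k_2−k_1)/(k_1 L₀) = 0.9779,
t_c = ln(4.066 × 0.9779) / (1.35 − 0.332) = ln(3.976) / 1.018 = 1.380/1.018 = 1.356 d.
L(t_c) = L₀ e^(−k_1 t_c) = 44.7 × 0.6375 = 28.50 mg/L, and at the critical point k_2 D_c = k_1 L, so D_c = (0.332/1.35) × 28.50 = 7.008 mg/L.
Minimum DO = C_s − D_c = 9.31 − 7.008 = 2.302 mg/L.
x_c = v t_c = 0.687 m/s × 1.356 d × 86400 s/d = 80490 m ≈ 80.5 km.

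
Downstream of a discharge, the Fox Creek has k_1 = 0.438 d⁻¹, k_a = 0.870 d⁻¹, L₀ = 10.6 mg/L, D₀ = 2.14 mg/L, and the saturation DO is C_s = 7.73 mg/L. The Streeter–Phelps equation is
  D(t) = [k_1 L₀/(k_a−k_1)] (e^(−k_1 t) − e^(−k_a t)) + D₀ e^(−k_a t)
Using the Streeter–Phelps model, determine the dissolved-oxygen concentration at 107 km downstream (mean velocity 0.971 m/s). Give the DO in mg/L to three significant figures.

DO ≈ 4.42 mg/L

Travel time t = x/v = 107 km / (0.971 m/s) = 107000 m / 0.971 m/s = 110200 s = 1.275 d.
k_1 L₀/(k_a−k_1) = 0.438×10.6/(0.870−0.438) = 4.643/0.4320 = 10.75 mg/L.
e^(−k_1 t) = e^(−0.438×1.275) = 0.5720; e^(−k_a t) = e^(−0.870×1.275) = 0.3297.
D = 10.75 × (0.5720 − 0.3297) + 2.14 × 0.3297 = 2.604 + 0.7055 = 3.310 mg/L.
DO = C_s − D = 7.73 − 3.310 = 4.420 mg/L.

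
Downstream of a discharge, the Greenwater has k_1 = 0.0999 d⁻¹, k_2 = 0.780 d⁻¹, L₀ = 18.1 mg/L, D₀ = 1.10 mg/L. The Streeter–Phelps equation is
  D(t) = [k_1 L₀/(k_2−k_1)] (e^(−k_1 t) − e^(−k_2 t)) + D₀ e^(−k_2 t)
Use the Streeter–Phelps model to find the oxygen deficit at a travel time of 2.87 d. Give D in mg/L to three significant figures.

D ≈ 1.83 mg/L

k_1 L₀/(k_2−k_1) = 0.0999×18.1/(0.780−0.0999) = 1.808/0.6801 = 2.659 mg/L.
e^(−k_1 t) = e^(−0.0999×2.870) = 0.7507; e^(−k_2 t) = e^(−0.780×2.870) = 0.1066.
D = 2.659 × (0.7507 − 0.1066) + 1.10 × 0.1066 = 1.713 + 0.1173 = 1.830 mg/L.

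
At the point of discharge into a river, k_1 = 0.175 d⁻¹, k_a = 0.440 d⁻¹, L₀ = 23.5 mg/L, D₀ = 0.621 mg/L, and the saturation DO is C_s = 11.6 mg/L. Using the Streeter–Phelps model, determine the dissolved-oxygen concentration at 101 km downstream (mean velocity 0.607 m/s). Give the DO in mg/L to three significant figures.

Travel time t = x/v = 101 km / (0.607 m/s) = 101000 m / 0.607 m/s = 166400 s = 1.926 d.
k_1 L₀/(k_a−k_1) = 0.175×23.5/(0.440−0.175) = 4.112/0.2650 = 15.52 mg/L.
e^(−k_1 t) = e^(−0.175×1.926) = 0.7139; e^(−k_a t) = e^(−0.440×1.926) = 0.4285.
D = 15.52 × (0.7139 − 0.4285) + 0.621 × 0.4285 = 4.428 + 0.2661 = 4.694 mg/L.
DO = C_s − D = 11.6 − 4.694 = 6.906 mg/L.

DO ≈ 6.91 mg/L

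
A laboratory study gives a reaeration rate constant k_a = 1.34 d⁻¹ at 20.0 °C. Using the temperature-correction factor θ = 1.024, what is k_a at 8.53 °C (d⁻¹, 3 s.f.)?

k_a(T₂) = k_a(T₁) · θ^(T₂−T₁) = 1.34 × 1.024^(8.53−20.0)
= 1.34 × 1.024^-11.5 = 1.34 × 0.7618 = 1.021 d⁻¹.

k_a ≈ 1.02 d⁻¹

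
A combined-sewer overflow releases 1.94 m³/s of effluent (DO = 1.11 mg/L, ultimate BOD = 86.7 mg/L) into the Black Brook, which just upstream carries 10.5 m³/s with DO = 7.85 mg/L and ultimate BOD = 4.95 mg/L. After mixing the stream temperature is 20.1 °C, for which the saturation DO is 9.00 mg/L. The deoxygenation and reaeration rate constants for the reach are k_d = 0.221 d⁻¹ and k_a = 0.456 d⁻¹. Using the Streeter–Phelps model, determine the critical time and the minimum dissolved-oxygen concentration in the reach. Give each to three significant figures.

Mixed DO = (10.5×7.85 + 1.94×1.11)/(10.5+1.94) = 84.58/12.44 = 6.799 mg/L.
Mixed L₀ = (10.5×4.95 + 1.94×86.7)/(12.44) = 220.2/12.44 = 17.70 mg/L.
Initial deficit D₀ = C_s − DO₀ = 9.00 − 6.799 = 2.201 mg/L.
t_c = (1/0.2350) ln[(0.456/0.221)(1 − 2.201×0.2350/(0.221×17.70))] = 4.255 × ln(1.790) = 2.479 d.
D_c = (0.221/0.456) × 17.70 × e^(−0.221×2.479) = 0.4846 × 17.70 × 0.5782 = 4.960 mg/L.
Minimum DO = 9.00 − 4.960 = 4.040 mg/L.

t_c ≈ 2.48 d; minimum DO ≈ 4.04 mg/L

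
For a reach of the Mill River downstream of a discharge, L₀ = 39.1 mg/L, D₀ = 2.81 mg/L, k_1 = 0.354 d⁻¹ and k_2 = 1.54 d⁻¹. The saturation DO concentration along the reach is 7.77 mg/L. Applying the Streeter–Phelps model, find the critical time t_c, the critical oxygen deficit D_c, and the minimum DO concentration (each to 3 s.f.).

At the critical point dD/dt = 0, so k_1 L₀ e^(−k_1 t) = k_2 D. Substituting D(t) from the Streeter–Phelps equation and solving for t gives
t_c = ln[(k_2/k_1)(1 − D₀(k_2−k_1)/(k_1 L₀))] / (k_2−k_1).
Here k_2−k_1 = 1.186 d⁻¹ and 1 − D₀(k_2−k_1)/(k_1 L₀) = 1 − 2.81×1.186/(0.354×39.1) = 0.7592, so
t_c = ln(4.350 × 0.7592) / 1.186 = 1.195 / 1.186 = 1.007 d.
D_c = (k_1/k_2) L₀ e^(−k_1 t_c) = (0.354/1.54) × 39.1 × e^(−0.354×1.007) = 0.2299 × 39.1 × 0.7000 = 6.292 mg/L.
Minimum DO = C_s − D_c = 7.77 − 6.292 = 1.478 mg/L.

t_c ≈ 1.01 d; D_c ≈ 6.29 mg/L; min DO ≈ 1.48 mg/L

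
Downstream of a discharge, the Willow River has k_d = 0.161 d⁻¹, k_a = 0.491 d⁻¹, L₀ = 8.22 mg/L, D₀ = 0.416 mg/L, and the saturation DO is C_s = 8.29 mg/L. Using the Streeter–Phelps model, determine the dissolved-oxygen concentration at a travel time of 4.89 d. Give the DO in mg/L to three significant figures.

k_d L₀/(k_a−k_d) = 0.161×8.22/(0.491−0.161) = 1.323/0.3300 = 4.010 mg/L.
e^(−k_d t) = e^(−0.161×4.890) = 0.4551; e^(−k_a t) = e^(−0.491×4.890) = 0.09063.
D = 4.010 × (0.4551 − 0.09063) + 0.416 × 0.09063 = 1.462 + 0.03770 = 1.499 mg/L.
DO = C_s − D = 8.29 − 1.499 = 6.791 mg/L.

DO ≈ 6.79 mg/L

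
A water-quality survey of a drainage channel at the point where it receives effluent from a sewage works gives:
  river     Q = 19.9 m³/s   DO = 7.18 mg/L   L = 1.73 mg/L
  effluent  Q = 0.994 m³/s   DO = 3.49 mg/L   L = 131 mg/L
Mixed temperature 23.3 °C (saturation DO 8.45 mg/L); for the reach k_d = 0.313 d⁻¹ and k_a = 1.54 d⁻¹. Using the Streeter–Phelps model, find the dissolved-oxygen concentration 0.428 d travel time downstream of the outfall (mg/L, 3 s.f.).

Mixed DO = (19.9×7.18 + 0.994×3.49)/(19.9+0.994) = 146.4/20.89 = 7.004 mg/L.
Mixed L₀ = (19.9×1.73 + 0.994×131)/(20.89) = 164.6/20.89 = 7.880 mg/L.
Initial deficit D₀ = C_s − DO₀ = 8.45 − 7.004 = 1.446 mg/L.
D(0.428) = [0.313×7.880/(1.54−0.313)](e^(−0.313×0.428) − e^(−1.54×0.428)) + 1.446 e^(−1.54×0.428)
= 2.010 × (0.8746 − 0.5173) + 1.446 × 0.5173 = 1.466 mg/L.
DO = 8.45 − 1.466 = 6.984 mg/L.

DO ≈ 6.98 mg/L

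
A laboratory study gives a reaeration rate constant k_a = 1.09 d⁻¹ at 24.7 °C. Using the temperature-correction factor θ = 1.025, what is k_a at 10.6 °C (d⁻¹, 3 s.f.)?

k_a(T₂) = k_a(T₁) · θ^(T₂−T₁) = 1.09 × 1.025^(10.6−24.7)
= 1.09 × 1.025^-14.1 = 1.09 × 0.7060 = 0.7695 d⁻¹.

k_a ≈ 0.770 d⁻¹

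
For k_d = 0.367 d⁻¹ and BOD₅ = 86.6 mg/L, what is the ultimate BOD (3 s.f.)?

BOD₅ = L₀(1 − e^(−5k_d)) ⇒ L₀ = BOD₅ / (1 − e^(−5×0.367))
= 86.6 / (1 − 0.1596) = 86.6 / 0.8404 = 103.0 mg/L.

L₀ ≈ 103 mg/L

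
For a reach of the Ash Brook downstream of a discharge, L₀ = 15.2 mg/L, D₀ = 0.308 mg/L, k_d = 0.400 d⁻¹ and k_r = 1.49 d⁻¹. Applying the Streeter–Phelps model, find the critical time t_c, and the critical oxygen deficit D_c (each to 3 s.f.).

t_c = [1/(k_r−k_d)] ln[(k_r/k_d)(1 − D₀(k_r−k_d)/(k_d L₀))]
= [1/(1.49−0.400)] ln[(1.49/0.400)(1 − 0.308×1.090/(0.400×15.2))]
= (1/1.090) ln[3.725 × 0.9448] = 0.9174 × ln(3.519) = 0.9174 × 1.258 = 1.154 d.
D_c = (k_d/k_r) L₀ e^(−k_d t_c) = (0.400/1.49) × 15.2 × e^(−0.400×1.154) = 0.2685 × 15.2 × 0.6302 = 2.571 mg/L.

t_c ≈ 1.15 d; D_c ≈ 2.57 mg/L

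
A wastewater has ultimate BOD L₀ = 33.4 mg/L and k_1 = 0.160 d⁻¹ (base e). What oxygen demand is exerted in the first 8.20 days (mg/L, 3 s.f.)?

y_t = L₀(1 − e^(−k_1 t)) = 33.4 × (1 − e^(−0.160×8.20))
= 33.4 × (1 − 0.2693) = 33.4 × 0.7307 = 24.41 mg/L.

y ≈ 24.4 mg/L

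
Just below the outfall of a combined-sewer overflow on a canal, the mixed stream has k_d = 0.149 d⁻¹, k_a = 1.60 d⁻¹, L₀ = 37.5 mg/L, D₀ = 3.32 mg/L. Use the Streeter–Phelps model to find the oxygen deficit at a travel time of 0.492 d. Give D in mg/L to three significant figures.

D ≈ 3.34 mg/L

k_d L₀/(k_a−k_d) = 0.149×37.5/(1.60−0.149) = 5.587/1.451 = 3.851 mg/L.
e^(−k_d t) = e^(−0.149×0.4920) = 0.9293; e^(−k_a t) = e^(−1.60×0.4920) = 0.4551.
D = 3.851 × (0.9293 − 0.4551) + 3.32 × 0.4551 = 1.826 + 1.511 = 3.337 mg/L.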